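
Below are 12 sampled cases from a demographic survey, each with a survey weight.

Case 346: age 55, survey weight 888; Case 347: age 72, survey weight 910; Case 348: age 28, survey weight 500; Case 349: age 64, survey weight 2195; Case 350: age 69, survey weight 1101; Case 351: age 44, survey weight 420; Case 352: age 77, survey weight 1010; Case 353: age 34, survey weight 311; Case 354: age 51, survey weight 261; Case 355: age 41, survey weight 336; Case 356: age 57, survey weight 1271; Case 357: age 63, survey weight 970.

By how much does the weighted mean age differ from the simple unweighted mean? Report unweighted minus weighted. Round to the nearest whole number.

Unweighted sum = 55 + 72 + 28 + 64 + 69 + 44 + 77 + 34 + 51 + 41 + 57 + 63 = 655
Unweighted mean = 655 / 12 = 54.583333
Weighted sum = 55×888 + 72×910 + 28×500 + 64×2195 + 69×1101 + 44×420 + 77×1010 + 34×311 + 51×261 + 41×336 + 57×1271 + 63×970
  = 48840 + 65520 + 14000 + 140480 + 75969 + 18480 + 77770 + 10574 + 13311 + 13776 + 72447 + 61110 = 612277
Sum of weights = 888 + 910 + 500 + 2195 + 1101 + 420 + 1010 + 311 + 261 + 336 + 1271 + 970 = 10173
Weighted mean = 612277 / 10173 = 60.186474
Difference (unweighted minus weighted) = -5.6031407

-6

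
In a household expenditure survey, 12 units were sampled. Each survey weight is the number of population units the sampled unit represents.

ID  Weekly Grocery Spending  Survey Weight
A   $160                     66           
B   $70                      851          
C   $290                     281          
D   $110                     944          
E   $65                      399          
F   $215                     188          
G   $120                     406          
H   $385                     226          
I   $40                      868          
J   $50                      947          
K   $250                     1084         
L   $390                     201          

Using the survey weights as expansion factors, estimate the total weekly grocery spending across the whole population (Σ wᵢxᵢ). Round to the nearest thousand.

Weighted total = 160×66 + 70×851 + 290×281 + 110×944 + 65×399 + 215×188 + 120×406 + 385×226 + 40×868 + 50×947 + 250×1084 + 390×201
  = 10560 + 59570 + 81490 + 103840 + 25935 + 40420 + 48720 + 87010 + 34720 + 47350 + 271000 + 78390 = 889005

889000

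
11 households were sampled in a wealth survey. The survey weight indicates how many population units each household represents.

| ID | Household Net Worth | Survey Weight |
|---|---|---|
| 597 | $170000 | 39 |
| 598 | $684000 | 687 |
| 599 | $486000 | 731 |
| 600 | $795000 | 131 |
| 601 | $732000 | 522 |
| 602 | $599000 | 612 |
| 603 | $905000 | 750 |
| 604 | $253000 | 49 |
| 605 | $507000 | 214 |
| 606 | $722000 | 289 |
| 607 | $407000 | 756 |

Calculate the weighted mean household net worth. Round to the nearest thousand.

628000

Weighted sum = 170000×39 + 684000×687 + 486000×731 + 795000×131 + 732000×522 + 599000×612 + 905000×750 + 253000×49 + 507000×214 + 722000×289 + 407000×756
  = 6630000 + 469908000 + 355266000 + 104145000 + 382104000 + 366588000 + 678750000 + 12397000 + 108498000 + 208658000 + 307692000 = 3000636000
Sum of weights = 39 + 687 + 731 + 131 + 522 + 612 + 750 + 49 + 214 + 289 + 756 = 4780
Weighted mean = 3000636000 / 4780 = 627748.12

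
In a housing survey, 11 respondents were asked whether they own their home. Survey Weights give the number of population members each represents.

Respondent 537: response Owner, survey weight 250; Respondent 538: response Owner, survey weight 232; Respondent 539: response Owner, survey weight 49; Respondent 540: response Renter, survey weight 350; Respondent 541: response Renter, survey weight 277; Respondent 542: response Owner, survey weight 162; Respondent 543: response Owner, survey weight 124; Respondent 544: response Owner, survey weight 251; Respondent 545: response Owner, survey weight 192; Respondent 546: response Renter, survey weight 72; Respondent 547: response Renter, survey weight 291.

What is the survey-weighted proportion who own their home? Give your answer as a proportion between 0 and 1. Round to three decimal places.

0.560

Sum of weights for 'Owner' = 250 + 232 + 49 + 162 + 124 + 251 + 192 = 1260
Total weight = 250 + 232 + 49 + 350 + 277 + 162 + 124 + 251 + 192 + 72 + 291 = 2250
Weighted proportion = 1260 / 2250 = 0.56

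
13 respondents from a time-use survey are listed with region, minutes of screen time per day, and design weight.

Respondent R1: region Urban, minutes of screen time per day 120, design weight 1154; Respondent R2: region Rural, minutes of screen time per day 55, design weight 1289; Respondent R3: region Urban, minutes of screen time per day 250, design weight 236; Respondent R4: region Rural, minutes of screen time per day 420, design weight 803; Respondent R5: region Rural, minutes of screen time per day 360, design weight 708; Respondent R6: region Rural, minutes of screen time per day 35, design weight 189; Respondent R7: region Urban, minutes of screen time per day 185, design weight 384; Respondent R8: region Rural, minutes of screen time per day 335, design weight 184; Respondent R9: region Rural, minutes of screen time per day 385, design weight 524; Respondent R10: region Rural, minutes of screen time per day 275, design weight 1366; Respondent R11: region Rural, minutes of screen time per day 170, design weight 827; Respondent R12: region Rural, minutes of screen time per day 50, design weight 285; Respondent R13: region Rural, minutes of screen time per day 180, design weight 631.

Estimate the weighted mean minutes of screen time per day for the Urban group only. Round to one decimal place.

151.4

Urban rows: R1, R3, R7
Weighted sum = 120×1154 + 250×236 + 185×384
  = 138480 + 59000 + 71040 = 268520
Sum of weights = 1154 + 236 + 384 = 1774
Weighted mean = 268520 / 1774 = 151.36415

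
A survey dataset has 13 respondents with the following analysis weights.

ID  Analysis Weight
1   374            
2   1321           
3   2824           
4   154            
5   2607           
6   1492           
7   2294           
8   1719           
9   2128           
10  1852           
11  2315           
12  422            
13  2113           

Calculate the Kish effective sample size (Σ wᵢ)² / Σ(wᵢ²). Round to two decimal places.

Σ wᵢ = 21615
Σ wᵢ² = 45083885
n_eff = 21615² / 45083885 = 467208225 / 45083885 = 10.363087

10.36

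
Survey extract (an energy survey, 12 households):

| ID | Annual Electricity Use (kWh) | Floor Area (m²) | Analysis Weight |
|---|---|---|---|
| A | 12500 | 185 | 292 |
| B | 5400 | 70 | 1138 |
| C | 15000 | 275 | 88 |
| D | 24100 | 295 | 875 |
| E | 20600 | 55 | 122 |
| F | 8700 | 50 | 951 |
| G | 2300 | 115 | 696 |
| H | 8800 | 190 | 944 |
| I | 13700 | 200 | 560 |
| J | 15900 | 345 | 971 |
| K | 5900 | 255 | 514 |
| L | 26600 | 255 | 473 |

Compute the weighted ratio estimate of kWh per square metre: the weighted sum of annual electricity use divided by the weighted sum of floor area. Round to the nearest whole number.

Σ wᵢ·y = 91622900
Σ wᵢ·x = 185×292 + 70×1138 + 275×88 + 295×875 + 55×122 + 50×951 + 115×696 + 190×944 + 200×560 + 345×971 + 255×514 + 255×473
  = 54020 + 79660 + 24200 + 258125 + 6710 + 47550 + 80040 + 179360 + 112000 + 334995 + 131070 + 120615 = 1428345
Ratio = 91622900 / 1428345 = 64.146197

64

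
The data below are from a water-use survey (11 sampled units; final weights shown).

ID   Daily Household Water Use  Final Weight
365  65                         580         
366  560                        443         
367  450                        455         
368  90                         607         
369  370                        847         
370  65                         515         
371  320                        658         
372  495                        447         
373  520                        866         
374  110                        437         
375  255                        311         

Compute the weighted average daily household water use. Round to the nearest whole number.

308

Weighted sum = 65×580 + 560×443 + 450×455 + 90×607 + 370×847 + 65×515 + 320×658 + 495×447 + 520×866 + 110×437 + 255×311
  = 1901545
Sum of weights = 580 + 443 + 455 + 607 + 847 + 515 + 658 + 447 + 866 + 437 + 311 = 6166
Weighted mean = 1901545 / 6166 = 308.39199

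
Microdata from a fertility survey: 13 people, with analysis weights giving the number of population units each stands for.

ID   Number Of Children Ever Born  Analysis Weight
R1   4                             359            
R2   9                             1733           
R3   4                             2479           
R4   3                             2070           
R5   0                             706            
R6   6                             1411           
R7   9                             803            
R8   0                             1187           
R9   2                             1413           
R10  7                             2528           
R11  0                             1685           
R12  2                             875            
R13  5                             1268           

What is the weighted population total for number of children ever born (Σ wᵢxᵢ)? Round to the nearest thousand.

77000

Weighted total = 77464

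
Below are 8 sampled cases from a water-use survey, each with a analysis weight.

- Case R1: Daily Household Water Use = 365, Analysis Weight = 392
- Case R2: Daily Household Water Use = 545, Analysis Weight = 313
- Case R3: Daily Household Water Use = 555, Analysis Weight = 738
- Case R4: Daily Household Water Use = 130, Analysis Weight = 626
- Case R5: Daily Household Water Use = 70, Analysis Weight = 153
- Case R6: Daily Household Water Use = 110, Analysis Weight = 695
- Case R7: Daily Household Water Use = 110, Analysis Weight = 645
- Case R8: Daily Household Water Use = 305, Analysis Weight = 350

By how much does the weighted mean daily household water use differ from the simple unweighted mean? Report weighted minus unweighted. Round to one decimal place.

-0.4

Unweighted sum = 365 + 545 + 555 + 130 + 70 + 110 + 110 + 305 = 2190
Unweighted mean = 2190 / 8 = 273.75
Weighted sum = 365×392 + 545×313 + 555×738 + 130×626 + 70×153 + 110×695 + 110×645 + 305×350
  = 1069495
Sum of weights = 392 + 313 + 738 + 626 + 153 + 695 + 645 + 350 = 3912
Weighted mean = 1069495 / 3912 = 273.38829
Difference (weighted minus unweighted) = -0.36170757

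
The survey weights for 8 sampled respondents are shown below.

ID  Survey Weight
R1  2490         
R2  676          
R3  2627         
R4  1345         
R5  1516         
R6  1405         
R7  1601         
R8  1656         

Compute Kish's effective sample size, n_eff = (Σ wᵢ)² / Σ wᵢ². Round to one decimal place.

Σ wᵢ = 2490 + 676 + 2627 + 1345 + 1516 + 1405 + 1601 + 1656 = 13316
Σ wᵢ² = 6200100 + 456976 + 6901129 + 1809025 + 2298256 + 1974025 + 2563201 + 2742336 = 24945048
n_eff = 13316² / 24945048 = 177315856 / 24945048 = 7.1082588

7.1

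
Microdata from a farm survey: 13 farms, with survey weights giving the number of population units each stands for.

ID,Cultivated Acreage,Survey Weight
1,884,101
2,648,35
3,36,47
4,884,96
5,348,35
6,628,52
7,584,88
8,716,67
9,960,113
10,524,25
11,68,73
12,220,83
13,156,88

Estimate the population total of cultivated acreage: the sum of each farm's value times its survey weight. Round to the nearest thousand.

Weighted total = 501252

501000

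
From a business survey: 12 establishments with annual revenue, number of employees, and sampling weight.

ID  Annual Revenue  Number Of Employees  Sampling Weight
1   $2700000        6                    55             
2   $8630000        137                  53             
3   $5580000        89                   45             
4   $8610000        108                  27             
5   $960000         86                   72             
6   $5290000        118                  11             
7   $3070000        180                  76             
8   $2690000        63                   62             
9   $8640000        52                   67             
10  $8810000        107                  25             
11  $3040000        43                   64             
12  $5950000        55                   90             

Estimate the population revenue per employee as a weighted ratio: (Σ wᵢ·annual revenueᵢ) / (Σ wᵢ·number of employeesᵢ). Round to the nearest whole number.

Σ wᵢ·y = 2700000×55 + 8630000×53 + 5580000×45 + 8610000×27 + 960000×72 + 5290000×11 + 3070000×76 + 2690000×62 + 8640000×67 + 8810000×25 + 3040000×64 + 5950000×90
  = 148500000 + 457390000 + 251100000 + 232470000 + 69120000 + 58190000 + 233320000 + 166780000 + 578880000 + 220250000 + 194560000 + 535500000 = 3146060000
Σ wᵢ·x = 6×55 + 137×53 + 89×45 + 108×27 + 86×72 + 118×11 + 180×76 + 63×62 + 52×67 + 107×25 + 43×64 + 55×90
  = 330 + 7261 + 4005 + 2916 + 6192 + 1298 + 13680 + 3906 + 3484 + 2675 + 2752 + 4950 = 53449
Ratio = 3146060000 / 53449 = 58860.97

58861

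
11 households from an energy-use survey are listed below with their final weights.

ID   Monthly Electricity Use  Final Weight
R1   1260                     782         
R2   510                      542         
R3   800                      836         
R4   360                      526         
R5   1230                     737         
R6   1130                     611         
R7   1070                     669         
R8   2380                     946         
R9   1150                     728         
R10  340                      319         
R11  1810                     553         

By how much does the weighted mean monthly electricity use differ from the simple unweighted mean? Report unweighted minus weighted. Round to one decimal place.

-96.1

Unweighted sum = 1260 + 510 + 800 + 360 + 1230 + 1130 + 1070 + 2380 + 1150 + 340 + 1810 = 12040
Unweighted mean = 12040 / 11 = 1094.5455
Weighted sum = 1260×782 + 510×542 + 800×836 + 360×526 + 1230×737 + 1130×611 + 1070×669 + 2380×946 + 1150×728 + 340×319 + 1810×553
  = 8630740
Sum of weights = 782 + 542 + 836 + 526 + 737 + 611 + 669 + 946 + 728 + 319 + 553 = 7249
Weighted mean = 8630740 / 7249 = 1190.6111
Difference (unweighted minus weighted) = -96.065664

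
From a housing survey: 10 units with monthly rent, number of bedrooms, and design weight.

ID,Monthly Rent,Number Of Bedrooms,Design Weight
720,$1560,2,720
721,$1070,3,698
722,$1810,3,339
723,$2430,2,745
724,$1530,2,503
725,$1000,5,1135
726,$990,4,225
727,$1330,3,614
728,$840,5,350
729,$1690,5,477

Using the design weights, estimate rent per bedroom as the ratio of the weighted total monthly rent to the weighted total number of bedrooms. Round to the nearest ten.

Σ wᵢ·y = 1560×720 + 1070×698 + 1810×339 + 2430×745 + 1530×503 + 1000×1135 + 990×225 + 1330×614 + 840×350 + 1690×477
  = 1123200 + 746860 + 613590 + 1810350 + 769590 + 1135000 + 222750 + 816620 + 294000 + 806130 = 8338090
Σ wᵢ·x = 2×720 + 3×698 + 3×339 + 2×745 + 2×503 + 5×1135 + 4×225 + 3×614 + 5×350 + 5×477
  = 19599
Ratio = 8338090 / 19599 = 425.43446

430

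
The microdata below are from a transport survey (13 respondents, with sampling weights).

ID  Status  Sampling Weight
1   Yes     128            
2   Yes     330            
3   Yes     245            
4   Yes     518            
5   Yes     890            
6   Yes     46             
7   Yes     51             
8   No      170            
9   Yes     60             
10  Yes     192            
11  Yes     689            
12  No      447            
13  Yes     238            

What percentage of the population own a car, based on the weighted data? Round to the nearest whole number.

Sum of weights for 'Yes' = 128 + 330 + 245 + 518 + 890 + 46 + 51 + 60 + 192 + 689 + 238 = 3387
Total weight = 4004
Weighted proportion = 3387 / 4004 = 0.8459041 → 84.59041%

85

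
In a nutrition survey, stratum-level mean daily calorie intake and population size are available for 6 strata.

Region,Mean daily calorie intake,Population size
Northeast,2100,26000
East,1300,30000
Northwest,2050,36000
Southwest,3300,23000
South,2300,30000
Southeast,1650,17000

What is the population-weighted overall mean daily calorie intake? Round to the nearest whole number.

2101

Σ Nₕ·x̄ₕ = 340350000
Σ Nₕ = 26000 + 30000 + 36000 + 23000 + 30000 + 17000 = 162000
Overall mean = 340350000 / 162000 = 2100.9259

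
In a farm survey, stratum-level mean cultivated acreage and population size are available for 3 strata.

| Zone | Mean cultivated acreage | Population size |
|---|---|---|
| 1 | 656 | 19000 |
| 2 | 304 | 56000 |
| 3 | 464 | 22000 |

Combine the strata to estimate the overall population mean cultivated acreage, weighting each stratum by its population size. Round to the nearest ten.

Σ Nₕ·x̄ₕ = 656×19000 + 304×56000 + 464×22000
  = 12464000 + 17024000 + 10208000 = 39696000
Σ Nₕ = 19000 + 56000 + 22000 = 97000
Overall mean = 39696000 / 97000 = 409.23711

410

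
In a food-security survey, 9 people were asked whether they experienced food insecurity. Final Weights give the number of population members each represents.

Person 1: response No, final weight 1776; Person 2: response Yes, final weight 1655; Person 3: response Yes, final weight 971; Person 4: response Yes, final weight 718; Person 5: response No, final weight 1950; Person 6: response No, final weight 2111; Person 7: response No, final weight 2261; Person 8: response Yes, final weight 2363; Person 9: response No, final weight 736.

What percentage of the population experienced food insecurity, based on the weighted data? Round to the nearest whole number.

Sum of weights for 'Yes' = 1655 + 971 + 718 + 2363 = 5707
Total weight = 1776 + 1655 + 971 + 718 + 1950 + 2111 + 2261 + 2363 + 736 = 14541
Weighted proportion = 5707 / 14541 = 0.39247645 → 39.247645%

39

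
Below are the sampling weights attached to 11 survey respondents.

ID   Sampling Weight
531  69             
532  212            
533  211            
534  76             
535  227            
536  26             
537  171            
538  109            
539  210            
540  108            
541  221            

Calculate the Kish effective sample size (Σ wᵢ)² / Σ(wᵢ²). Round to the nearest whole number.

Σ wᵢ = 69 + 212 + 211 + 76 + 227 + 26 + 171 + 109 + 210 + 108 + 221 = 1640
Σ wᵢ² = 297934
n_eff = 1640² / 297934 = 2689600 / 297934 = 9.0275027

9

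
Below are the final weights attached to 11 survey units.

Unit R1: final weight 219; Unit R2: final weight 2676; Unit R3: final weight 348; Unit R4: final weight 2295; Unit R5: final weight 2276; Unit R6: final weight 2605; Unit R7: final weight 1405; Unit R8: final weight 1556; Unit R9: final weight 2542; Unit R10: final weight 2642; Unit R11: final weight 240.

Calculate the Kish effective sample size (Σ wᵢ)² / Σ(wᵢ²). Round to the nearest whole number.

8

Σ wᵢ = 219 + 2676 + 348 + 2295 + 2276 + 2605 + 1405 + 1556 + 2542 + 2642 + 240 = 18804
Σ wᵢ² = 42457956
n_eff = 18804² / 42457956 = 353590416 / 42457956 = 8.3280132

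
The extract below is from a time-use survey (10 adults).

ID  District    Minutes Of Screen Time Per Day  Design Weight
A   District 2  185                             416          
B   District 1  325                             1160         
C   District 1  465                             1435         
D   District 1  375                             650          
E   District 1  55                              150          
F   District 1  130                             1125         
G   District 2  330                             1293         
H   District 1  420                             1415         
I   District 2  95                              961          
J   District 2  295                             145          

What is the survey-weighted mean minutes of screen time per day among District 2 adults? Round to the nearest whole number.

District 2 rows: A, G, I, J
Weighted sum = 637720
Sum of weights = 416 + 1293 + 961 + 145 = 2815
Weighted mean = 637720 / 2815 = 226.54352

227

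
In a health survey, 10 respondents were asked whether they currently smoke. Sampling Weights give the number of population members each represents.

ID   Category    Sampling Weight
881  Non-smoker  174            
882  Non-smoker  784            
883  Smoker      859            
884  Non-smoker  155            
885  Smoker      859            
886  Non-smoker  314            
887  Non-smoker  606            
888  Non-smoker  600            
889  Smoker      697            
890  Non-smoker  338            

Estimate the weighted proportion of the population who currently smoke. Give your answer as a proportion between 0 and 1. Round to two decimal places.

0.45

Sum of weights for 'Smoker' = 859 + 859 + 697 = 2415
Total weight = 174 + 784 + 859 + 155 + 859 + 314 + 606 + 600 + 697 + 338 = 5386
Weighted proportion = 2415 / 5386 = 0.4483847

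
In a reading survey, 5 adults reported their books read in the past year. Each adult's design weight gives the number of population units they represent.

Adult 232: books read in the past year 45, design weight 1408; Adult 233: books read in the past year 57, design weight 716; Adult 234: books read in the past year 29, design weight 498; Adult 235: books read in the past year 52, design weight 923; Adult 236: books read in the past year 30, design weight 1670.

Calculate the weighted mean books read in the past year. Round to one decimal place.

Weighted sum = 45×1408 + 57×716 + 29×498 + 52×923 + 30×1670
  = 63360 + 40812 + 14442 + 47996 + 50100 = 216710
Sum of weights = 5215
Weighted mean = 216710 / 5215 = 41.555129

41.6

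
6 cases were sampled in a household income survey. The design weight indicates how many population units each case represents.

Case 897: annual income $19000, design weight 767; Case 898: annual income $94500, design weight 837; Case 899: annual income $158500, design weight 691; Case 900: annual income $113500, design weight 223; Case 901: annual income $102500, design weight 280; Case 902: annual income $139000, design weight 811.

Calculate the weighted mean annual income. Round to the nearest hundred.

Weighted sum = 19000×767 + 94500×837 + 158500×691 + 113500×223 + 102500×280 + 139000×811
  = 14573000 + 79096500 + 109523500 + 25310500 + 28700000 + 112729000 = 369932500
Sum of weights = 767 + 837 + 691 + 223 + 280 + 811 = 3609
Weighted mean = 369932500 / 3609 = 102502.77

102500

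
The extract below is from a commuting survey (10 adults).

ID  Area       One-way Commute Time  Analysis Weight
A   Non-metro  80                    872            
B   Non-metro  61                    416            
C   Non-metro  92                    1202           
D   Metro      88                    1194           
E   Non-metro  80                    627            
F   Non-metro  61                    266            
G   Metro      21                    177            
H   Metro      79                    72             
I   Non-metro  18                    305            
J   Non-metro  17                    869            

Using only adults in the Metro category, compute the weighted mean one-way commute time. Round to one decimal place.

79.3

Metro rows: D, G, H
Weighted sum = 88×1194 + 21×177 + 79×72
  = 105072 + 3717 + 5688 = 114477
Sum of weights = 1443
Weighted mean = 114477 / 1443 = 79.33264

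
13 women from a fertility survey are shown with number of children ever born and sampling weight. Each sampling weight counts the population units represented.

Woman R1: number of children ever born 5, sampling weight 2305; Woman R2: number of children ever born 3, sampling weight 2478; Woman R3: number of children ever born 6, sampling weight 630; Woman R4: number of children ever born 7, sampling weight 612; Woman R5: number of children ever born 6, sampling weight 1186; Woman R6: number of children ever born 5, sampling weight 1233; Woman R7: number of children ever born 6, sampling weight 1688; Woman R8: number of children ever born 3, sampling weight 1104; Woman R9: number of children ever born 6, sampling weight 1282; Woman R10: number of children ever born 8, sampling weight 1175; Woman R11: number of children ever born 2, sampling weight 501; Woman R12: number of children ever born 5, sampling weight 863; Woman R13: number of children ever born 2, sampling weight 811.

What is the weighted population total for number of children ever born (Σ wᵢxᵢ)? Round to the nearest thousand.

Weighted total = 77775

78000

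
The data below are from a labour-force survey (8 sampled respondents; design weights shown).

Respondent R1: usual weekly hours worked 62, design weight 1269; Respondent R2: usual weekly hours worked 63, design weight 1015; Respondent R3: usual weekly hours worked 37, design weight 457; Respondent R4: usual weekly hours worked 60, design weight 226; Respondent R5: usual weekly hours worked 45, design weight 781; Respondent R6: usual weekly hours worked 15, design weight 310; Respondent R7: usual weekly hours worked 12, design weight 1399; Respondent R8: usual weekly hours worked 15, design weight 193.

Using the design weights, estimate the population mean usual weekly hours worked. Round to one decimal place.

Weighted sum = 232570
Sum of weights = 1269 + 1015 + 457 + 226 + 781 + 310 + 1399 + 193 = 5650
Weighted mean = 232570 / 5650 = 41.162832

41.2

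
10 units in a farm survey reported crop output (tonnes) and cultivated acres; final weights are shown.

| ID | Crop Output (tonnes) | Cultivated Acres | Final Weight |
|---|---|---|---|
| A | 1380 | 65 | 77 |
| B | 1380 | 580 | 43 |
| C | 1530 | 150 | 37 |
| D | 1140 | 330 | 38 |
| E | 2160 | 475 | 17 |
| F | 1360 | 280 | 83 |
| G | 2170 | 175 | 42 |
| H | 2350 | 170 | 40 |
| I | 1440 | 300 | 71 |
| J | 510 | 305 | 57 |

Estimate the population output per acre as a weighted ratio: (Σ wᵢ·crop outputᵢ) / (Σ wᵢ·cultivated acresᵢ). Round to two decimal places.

Σ wᵢ·y = 1380×77 + 1380×43 + 1530×37 + 1140×38 + 2160×17 + 1360×83 + 2170×42 + 2350×40 + 1440×71 + 510×57
  = 731580
Σ wᵢ·x = 65×77 + 580×43 + 150×37 + 330×38 + 475×17 + 280×83 + 175×42 + 170×40 + 300×71 + 305×57
  = 5005 + 24940 + 5550 + 12540 + 8075 + 23240 + 7350 + 6800 + 21300 + 17385 = 132185
Ratio = 731580 / 132185 = 5.534516

5.53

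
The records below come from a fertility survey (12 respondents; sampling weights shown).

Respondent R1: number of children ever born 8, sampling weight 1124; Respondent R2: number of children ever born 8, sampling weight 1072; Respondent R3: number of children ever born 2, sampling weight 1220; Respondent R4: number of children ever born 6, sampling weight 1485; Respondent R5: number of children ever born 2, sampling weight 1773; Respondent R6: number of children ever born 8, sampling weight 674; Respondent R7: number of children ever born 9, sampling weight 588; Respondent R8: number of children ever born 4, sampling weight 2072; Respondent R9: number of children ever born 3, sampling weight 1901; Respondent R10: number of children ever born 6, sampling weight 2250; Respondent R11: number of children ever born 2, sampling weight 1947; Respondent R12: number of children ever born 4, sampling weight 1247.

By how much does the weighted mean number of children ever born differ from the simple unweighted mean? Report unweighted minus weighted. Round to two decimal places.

0.58

Unweighted sum = 62
Unweighted mean = 62 / 12 = 5.1666667
Weighted sum = 8×1124 + 8×1072 + 2×1220 + 6×1485 + 2×1773 + 8×674 + 9×588 + 4×2072 + 3×1901 + 6×2250 + 2×1947 + 4×1247
  = 8992 + 8576 + 2440 + 8910 + 3546 + 5392 + 5292 + 8288 + 5703 + 13500 + 3894 + 4988 = 79521
Sum of weights = 1124 + 1072 + 1220 + 1485 + 1773 + 674 + 588 + 2072 + 1901 + 2250 + 1947 + 1247 = 17353
Weighted mean = 79521 / 17353 = 4.5825506
Difference (unweighted minus weighted) = 0.5841161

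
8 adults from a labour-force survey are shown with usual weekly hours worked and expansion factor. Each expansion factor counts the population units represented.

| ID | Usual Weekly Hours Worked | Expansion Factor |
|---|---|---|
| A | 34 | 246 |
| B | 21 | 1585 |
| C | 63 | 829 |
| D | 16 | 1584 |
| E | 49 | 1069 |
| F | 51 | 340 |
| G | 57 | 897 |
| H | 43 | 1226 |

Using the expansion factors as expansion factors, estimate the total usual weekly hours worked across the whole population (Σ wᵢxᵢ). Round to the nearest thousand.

293000

Weighted total = 34×246 + 21×1585 + 63×829 + 16×1584 + 49×1069 + 51×340 + 57×897 + 43×1226
  = 292788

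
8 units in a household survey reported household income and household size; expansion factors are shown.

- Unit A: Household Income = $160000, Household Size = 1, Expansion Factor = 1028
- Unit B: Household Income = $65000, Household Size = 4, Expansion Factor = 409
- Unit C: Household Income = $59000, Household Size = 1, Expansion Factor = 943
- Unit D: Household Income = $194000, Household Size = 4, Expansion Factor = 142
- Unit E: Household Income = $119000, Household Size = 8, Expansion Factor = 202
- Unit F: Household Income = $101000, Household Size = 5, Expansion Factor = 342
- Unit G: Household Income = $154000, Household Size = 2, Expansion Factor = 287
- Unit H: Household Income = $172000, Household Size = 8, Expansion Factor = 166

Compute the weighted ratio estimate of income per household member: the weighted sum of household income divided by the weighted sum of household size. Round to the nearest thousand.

Σ wᵢ·y = 160000×1028 + 65000×409 + 59000×943 + 194000×142 + 119000×202 + 101000×342 + 154000×287 + 172000×166
  = 405580000
Σ wᵢ·x = 1×1028 + 4×409 + 1×943 + 4×142 + 8×202 + 5×342 + 2×287 + 8×166
  = 9403
Ratio = 405580000 / 9403 = 43133.043

43000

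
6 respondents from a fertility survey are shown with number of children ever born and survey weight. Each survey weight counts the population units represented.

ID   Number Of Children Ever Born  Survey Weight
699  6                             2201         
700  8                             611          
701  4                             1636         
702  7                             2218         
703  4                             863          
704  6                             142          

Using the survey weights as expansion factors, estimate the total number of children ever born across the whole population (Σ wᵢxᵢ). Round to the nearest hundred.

44500

Weighted total = 6×2201 + 8×611 + 4×1636 + 7×2218 + 4×863 + 6×142
  = 13206 + 4888 + 6544 + 15526 + 3452 + 852 = 44468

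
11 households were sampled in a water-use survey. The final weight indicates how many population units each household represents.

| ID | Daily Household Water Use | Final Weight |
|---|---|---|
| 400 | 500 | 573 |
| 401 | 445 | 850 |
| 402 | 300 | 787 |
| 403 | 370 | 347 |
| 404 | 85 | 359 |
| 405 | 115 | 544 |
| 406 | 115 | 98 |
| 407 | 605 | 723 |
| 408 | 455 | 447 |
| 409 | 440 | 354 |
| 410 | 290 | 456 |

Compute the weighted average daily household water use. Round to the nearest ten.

Weighted sum = 500×573 + 445×850 + 300×787 + 370×347 + 85×359 + 115×544 + 115×98 + 605×723 + 455×447 + 440×354 + 290×456
  = 2062385
Sum of weights = 573 + 850 + 787 + 347 + 359 + 544 + 98 + 723 + 447 + 354 + 456 = 5538
Weighted mean = 2062385 / 5538 = 372.4061

370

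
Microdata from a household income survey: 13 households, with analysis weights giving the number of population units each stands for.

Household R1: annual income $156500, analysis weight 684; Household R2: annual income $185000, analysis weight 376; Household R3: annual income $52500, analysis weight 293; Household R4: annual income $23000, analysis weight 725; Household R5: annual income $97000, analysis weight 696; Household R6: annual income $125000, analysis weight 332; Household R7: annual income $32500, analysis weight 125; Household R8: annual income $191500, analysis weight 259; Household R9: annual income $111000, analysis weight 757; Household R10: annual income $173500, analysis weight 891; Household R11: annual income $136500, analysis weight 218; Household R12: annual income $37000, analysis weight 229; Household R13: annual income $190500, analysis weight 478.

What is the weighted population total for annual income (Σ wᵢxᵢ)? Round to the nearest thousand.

739241000

Weighted total = 739241000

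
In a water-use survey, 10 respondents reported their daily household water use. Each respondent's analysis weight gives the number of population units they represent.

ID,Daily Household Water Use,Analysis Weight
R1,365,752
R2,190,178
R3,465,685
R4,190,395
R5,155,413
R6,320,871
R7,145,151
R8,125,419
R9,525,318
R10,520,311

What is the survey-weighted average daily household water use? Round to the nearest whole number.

322

Weighted sum = 365×752 + 190×178 + 465×685 + 190×395 + 155×413 + 320×871 + 145×151 + 125×419 + 525×318 + 520×311
  = 274480 + 33820 + 318525 + 75050 + 64015 + 278720 + 21895 + 52375 + 166950 + 161720 = 1447550
Sum of weights = 752 + 178 + 685 + 395 + 413 + 871 + 151 + 419 + 318 + 311 = 4493
Weighted mean = 1447550 / 4493 = 322.17895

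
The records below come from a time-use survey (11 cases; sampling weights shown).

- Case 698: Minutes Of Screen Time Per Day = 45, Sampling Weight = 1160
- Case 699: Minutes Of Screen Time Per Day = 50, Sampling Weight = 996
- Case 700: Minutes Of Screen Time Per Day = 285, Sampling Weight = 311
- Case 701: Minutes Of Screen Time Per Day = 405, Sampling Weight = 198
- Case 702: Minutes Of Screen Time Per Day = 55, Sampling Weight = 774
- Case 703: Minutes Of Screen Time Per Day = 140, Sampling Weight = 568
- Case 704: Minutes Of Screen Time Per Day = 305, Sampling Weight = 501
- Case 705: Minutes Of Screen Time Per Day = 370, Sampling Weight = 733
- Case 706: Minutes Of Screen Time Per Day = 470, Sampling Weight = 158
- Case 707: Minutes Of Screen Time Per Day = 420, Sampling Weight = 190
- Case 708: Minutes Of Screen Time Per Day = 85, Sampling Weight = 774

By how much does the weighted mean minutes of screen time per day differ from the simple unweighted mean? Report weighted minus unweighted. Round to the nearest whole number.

Unweighted sum = 45 + 50 + 285 + 405 + 55 + 140 + 305 + 370 + 470 + 420 + 85 = 2630
Unweighted mean = 2630 / 11 = 239.09091
Weighted sum = 45×1160 + 50×996 + 285×311 + 405×198 + 55×774 + 140×568 + 305×501 + 370×733 + 470×158 + 420×190 + 85×774
  = 52200 + 49800 + 88635 + 80190 + 42570 + 79520 + 152805 + 271210 + 74260 + 79800 + 65790 = 1036780
Sum of weights = 6363
Weighted mean = 1036780 / 6363 = 162.93887
Difference (weighted minus unweighted) = -76.152044

-76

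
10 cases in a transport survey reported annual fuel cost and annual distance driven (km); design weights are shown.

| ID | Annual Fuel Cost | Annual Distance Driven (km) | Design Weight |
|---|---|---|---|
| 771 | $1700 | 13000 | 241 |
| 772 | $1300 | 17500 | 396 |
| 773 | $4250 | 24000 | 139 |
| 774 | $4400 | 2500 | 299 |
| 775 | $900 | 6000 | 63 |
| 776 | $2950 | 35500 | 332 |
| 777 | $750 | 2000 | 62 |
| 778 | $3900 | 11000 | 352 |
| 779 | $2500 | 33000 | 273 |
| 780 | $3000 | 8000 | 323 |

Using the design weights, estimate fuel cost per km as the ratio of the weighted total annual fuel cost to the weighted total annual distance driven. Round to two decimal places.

Σ wᵢ·y = 1700×241 + 1300×396 + 4250×139 + 4400×299 + 900×63 + 2950×332 + 750×62 + 3900×352 + 2500×273 + 3000×323
  = 409700 + 514800 + 590750 + 1315600 + 56700 + 979400 + 46500 + 1372800 + 682500 + 969000 = 6937750
Σ wᵢ·x = 13000×241 + 17500×396 + 24000×139 + 2500×299 + 6000×63 + 35500×332 + 2000×62 + 11000×352 + 33000×273 + 8000×323
  = 3133000 + 6930000 + 3336000 + 747500 + 378000 + 11786000 + 124000 + 3872000 + 9009000 + 2584000 = 41899500
Ratio = 6937750 / 41899500 = 0.16558073

0.17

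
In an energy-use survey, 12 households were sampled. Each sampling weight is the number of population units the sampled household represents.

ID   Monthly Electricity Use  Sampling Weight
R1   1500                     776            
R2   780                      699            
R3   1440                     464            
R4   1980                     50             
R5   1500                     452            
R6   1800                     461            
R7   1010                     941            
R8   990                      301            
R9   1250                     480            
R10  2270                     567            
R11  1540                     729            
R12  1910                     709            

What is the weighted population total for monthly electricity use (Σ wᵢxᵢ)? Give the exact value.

Weighted total = 9596520

9596520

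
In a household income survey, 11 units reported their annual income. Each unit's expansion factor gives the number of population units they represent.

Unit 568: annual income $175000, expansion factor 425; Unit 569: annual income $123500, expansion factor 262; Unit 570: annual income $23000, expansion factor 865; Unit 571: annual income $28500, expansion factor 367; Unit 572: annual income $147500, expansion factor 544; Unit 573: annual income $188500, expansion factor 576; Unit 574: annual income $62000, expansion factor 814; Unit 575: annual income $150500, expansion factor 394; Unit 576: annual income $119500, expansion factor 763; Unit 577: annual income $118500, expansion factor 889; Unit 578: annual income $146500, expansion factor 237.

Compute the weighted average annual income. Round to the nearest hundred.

Weighted sum = 666913000
Sum of weights = 6136
Weighted mean = 666913000 / 6136 = 108688.56

108700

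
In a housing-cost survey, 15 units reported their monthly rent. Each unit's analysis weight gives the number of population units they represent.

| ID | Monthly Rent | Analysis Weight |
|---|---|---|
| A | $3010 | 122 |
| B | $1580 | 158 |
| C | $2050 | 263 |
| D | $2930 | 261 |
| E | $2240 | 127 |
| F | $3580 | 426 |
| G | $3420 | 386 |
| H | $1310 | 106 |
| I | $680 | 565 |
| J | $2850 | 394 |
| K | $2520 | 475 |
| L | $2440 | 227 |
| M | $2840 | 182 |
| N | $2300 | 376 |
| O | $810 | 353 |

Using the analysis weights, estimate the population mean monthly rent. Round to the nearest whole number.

Weighted sum = 10114870
Sum of weights = 4421
Weighted mean = 10114870 / 4421 = 2287.9145

2288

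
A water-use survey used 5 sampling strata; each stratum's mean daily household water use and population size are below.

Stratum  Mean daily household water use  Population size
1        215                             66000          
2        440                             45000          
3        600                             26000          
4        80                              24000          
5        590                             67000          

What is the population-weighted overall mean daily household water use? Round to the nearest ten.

Σ Nₕ·x̄ₕ = 215×66000 + 440×45000 + 600×26000 + 80×24000 + 590×67000
  = 14190000 + 19800000 + 15600000 + 1920000 + 39530000 = 91040000
Σ Nₕ = 66000 + 45000 + 26000 + 24000 + 67000 = 228000
Overall mean = 91040000 / 228000 = 399.29825

400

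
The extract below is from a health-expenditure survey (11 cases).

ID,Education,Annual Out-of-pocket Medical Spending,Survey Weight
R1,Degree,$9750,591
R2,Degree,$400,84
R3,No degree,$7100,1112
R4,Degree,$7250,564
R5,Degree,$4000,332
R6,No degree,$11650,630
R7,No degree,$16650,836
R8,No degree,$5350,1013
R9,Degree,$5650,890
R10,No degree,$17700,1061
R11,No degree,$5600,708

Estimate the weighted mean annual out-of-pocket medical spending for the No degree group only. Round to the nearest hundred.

No degree rows: R3, R6, R7, R8, R10, R11
Weighted sum = 7100×1112 + 11650×630 + 16650×836 + 5350×1013 + 17700×1061 + 5600×708
  = 7895200 + 7339500 + 13919400 + 5419550 + 18779700 + 3964800 = 57318150
Sum of weights = 1112 + 630 + 836 + 1013 + 1061 + 708 = 5360
Weighted mean = 57318150 / 5360 = 10693.685

10700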